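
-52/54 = -26/27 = -0.96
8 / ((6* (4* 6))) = 1 / 18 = 0.06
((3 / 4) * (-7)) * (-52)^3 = 738192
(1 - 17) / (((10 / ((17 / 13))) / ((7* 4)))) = -3808 / 65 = -58.58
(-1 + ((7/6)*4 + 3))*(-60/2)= -200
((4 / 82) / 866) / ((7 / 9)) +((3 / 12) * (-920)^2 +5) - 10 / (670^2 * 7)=1180443823216207 / 5578525190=211605.00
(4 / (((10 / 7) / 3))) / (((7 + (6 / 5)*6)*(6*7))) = 1 / 71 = 0.01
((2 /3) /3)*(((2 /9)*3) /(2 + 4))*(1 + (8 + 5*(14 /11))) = 338 /891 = 0.38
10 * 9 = 90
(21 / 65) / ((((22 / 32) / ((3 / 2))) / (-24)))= -12096 / 715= -16.92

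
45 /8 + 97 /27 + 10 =4151 /216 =19.22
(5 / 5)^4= 1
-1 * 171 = -171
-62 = -62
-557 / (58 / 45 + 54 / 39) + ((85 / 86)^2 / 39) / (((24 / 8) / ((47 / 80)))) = -208.34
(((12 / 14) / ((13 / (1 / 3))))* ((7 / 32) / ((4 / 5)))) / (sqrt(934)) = 5* sqrt(934) / 777088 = 0.00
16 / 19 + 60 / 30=2.84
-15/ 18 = -5/ 6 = -0.83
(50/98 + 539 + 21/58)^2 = 2354128656489/8076964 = 291462.07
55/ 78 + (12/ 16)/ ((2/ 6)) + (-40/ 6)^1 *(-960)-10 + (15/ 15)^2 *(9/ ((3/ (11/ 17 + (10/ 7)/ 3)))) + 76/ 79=6397.29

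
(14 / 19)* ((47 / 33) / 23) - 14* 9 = -1816388 / 14421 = -125.95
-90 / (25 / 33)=-594 / 5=-118.80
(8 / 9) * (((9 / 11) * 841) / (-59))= -6728 / 649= -10.37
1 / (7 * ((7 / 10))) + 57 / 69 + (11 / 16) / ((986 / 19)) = 18551479 / 17779552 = 1.04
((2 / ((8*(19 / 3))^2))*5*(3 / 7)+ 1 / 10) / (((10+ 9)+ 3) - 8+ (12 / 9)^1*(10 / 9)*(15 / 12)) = 1109889 / 173048960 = 0.01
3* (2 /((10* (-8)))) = -0.08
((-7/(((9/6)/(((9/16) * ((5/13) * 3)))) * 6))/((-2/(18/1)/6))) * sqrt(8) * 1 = 2835 * sqrt(2)/52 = 77.10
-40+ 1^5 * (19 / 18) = -701 / 18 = -38.94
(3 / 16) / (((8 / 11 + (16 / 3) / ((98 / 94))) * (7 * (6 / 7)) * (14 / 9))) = 2079 / 604672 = 0.00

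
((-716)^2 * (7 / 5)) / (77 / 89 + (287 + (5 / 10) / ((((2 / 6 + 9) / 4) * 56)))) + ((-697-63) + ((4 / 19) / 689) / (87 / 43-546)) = 17767363225015623244 / 10251120118974345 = 1733.21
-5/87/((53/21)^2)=-735/81461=-0.01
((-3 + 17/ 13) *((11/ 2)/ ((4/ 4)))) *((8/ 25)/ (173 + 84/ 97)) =-93896/ 5481125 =-0.02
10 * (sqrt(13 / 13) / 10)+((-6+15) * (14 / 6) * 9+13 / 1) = 203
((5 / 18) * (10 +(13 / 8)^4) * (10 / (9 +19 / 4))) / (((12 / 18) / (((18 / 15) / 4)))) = 1.54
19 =19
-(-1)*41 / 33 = 41 / 33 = 1.24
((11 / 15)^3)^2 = 1771561 / 11390625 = 0.16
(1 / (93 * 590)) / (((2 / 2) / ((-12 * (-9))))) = 18 / 9145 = 0.00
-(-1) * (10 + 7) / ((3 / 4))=68 / 3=22.67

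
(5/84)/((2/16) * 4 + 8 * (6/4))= 1/210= 0.00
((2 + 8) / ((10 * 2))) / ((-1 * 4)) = -1 / 8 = -0.12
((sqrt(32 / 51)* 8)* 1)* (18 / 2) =96* sqrt(102) / 17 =57.03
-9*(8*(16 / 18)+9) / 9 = -145 / 9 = -16.11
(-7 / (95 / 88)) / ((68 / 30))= -924 / 323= -2.86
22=22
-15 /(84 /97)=-485 /28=-17.32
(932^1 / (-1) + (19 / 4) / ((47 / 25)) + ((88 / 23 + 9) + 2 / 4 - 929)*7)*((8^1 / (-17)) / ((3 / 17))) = 63469322 / 3243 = 19571.18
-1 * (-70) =70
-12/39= -4/13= -0.31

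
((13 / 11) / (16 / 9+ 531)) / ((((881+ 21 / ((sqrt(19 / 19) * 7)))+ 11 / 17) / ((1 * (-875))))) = -5525 / 2518197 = -0.00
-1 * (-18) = 18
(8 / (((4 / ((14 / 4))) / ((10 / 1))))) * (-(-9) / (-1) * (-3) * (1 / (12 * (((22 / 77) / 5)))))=2756.25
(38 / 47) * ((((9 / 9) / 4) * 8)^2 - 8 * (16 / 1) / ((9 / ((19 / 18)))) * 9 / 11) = -31160 / 4653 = -6.70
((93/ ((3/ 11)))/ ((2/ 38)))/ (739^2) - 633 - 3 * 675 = -1451583139/ 546121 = -2657.99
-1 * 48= -48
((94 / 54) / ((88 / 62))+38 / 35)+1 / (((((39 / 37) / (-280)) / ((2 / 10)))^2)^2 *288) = 27665.87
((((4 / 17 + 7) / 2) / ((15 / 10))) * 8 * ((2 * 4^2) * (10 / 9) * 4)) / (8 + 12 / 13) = 307.52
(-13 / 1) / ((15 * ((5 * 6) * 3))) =-0.01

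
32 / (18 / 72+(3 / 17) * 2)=2176 / 41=53.07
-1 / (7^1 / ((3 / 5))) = -3 / 35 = -0.09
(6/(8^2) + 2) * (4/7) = 67/56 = 1.20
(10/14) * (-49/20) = -7/4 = -1.75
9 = 9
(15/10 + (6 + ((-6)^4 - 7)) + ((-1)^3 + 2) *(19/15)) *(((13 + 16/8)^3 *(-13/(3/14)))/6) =-88572575/2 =-44286287.50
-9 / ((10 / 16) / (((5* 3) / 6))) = -36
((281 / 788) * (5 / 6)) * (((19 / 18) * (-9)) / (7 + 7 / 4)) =-5339 / 16548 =-0.32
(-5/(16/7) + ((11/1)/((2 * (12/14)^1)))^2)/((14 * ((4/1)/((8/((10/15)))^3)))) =1203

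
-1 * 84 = -84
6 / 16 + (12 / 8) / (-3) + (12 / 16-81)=-80.38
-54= -54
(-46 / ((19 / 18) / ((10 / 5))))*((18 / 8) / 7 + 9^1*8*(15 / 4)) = -3133566 / 133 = -23560.65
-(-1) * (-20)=-20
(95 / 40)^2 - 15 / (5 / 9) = -1367 / 64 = -21.36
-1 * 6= -6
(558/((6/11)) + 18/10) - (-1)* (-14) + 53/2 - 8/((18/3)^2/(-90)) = 10573/10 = 1057.30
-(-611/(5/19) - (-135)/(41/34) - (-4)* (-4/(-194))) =43941203/19885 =2209.77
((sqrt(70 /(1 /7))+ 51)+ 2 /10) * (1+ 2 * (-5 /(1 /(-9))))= 637 * sqrt(10)+ 23296 /5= 6673.57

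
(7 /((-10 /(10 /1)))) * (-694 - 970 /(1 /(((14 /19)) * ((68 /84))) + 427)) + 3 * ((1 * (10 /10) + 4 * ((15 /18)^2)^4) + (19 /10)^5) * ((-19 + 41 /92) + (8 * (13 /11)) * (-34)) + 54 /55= -524362586161871551 /23460386400000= -22350.98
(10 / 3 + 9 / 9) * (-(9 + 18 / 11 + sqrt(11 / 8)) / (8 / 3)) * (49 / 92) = -74529 / 8096- 637 * sqrt(22) / 2944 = -10.22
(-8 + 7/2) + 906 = 1803/2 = 901.50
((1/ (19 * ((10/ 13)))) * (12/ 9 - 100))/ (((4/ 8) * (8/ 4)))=-1924/ 285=-6.75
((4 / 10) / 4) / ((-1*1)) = -1 / 10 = -0.10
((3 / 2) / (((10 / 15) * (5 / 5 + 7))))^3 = 729 / 32768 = 0.02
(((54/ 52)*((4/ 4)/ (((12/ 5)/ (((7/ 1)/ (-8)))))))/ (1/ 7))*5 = -13.25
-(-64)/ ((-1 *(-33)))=64/ 33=1.94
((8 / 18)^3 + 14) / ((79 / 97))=12610 / 729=17.30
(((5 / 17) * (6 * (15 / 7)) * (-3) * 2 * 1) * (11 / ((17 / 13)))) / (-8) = 96525 / 4046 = 23.86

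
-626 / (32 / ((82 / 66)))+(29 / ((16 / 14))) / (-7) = -14747 / 528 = -27.93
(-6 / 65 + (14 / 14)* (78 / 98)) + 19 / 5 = 14344 / 3185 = 4.50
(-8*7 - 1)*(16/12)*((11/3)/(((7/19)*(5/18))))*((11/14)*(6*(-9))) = 28305288/245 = 115531.79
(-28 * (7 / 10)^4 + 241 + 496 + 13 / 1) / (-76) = -1858193 / 190000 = -9.78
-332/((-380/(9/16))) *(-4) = -747/380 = -1.97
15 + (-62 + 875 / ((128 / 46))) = 267.45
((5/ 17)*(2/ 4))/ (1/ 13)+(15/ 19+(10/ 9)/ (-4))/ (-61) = 337520/ 177327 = 1.90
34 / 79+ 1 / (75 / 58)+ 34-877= -4987643 / 5925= -841.80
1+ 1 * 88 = 89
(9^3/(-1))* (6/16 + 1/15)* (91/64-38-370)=335124459/2560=130907.99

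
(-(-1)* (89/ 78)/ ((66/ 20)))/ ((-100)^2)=89/ 2574000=0.00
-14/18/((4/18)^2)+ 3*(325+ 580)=10797/4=2699.25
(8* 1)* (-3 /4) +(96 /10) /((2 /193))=4602 /5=920.40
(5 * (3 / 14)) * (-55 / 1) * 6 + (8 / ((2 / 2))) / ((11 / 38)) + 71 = -19630 / 77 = -254.94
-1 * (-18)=18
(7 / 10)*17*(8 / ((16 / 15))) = 357 / 4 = 89.25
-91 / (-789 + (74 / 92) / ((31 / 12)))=64883 / 562335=0.12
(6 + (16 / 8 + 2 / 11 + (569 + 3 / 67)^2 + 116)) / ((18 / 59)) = 1061790.68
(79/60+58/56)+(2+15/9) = 632/105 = 6.02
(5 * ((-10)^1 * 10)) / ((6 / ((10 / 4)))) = -625 / 3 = -208.33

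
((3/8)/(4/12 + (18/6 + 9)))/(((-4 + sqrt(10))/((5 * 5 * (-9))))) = 8.17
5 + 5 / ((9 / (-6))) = 5 / 3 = 1.67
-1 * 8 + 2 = -6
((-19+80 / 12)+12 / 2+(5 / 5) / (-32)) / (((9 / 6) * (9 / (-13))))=7943 / 1296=6.13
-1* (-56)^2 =-3136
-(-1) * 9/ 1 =9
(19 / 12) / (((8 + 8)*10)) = 19 / 1920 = 0.01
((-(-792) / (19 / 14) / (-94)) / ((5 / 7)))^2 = 1506060864 / 19936225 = 75.54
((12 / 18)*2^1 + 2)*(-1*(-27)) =90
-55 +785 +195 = 925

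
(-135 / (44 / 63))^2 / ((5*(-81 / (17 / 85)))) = -35721 / 1936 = -18.45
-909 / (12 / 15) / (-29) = 4545 / 116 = 39.18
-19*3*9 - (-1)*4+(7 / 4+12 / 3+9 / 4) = -501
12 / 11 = 1.09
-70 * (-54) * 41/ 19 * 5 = 774900/ 19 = 40784.21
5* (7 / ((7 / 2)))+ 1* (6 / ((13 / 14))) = 214 / 13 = 16.46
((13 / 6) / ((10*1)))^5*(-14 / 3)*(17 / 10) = -44183867 / 11664000000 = -0.00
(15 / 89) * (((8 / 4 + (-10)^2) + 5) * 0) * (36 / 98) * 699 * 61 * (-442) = 0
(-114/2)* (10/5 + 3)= -285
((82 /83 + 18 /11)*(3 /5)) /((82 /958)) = 3443052 /187165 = 18.40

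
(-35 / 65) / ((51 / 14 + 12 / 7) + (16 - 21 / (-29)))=-0.02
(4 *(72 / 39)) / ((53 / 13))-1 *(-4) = 308 / 53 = 5.81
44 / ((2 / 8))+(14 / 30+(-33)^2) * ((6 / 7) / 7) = 75804 / 245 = 309.40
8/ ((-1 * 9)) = -0.89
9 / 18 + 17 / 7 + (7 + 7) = 237 / 14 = 16.93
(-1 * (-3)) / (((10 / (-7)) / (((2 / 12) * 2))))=-7 / 10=-0.70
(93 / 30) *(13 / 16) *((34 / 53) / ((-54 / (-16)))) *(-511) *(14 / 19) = -24506027 / 135945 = -180.26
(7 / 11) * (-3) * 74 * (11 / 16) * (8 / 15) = -259 / 5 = -51.80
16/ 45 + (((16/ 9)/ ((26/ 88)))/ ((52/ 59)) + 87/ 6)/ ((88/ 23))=7936759/ 1338480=5.93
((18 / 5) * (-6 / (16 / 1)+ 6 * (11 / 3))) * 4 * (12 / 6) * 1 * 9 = 28026 / 5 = 5605.20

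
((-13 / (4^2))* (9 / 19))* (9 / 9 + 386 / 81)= -6071 / 2736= -2.22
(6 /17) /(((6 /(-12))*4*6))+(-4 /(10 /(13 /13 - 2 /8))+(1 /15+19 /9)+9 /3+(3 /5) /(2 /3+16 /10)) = 7823 /1530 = 5.11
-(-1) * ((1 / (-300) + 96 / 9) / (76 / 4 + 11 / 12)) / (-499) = -3199 / 2981525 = -0.00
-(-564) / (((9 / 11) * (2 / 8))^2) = 363968 / 27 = 13480.30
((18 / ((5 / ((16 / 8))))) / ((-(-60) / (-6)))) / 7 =-18 / 175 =-0.10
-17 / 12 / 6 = -17 / 72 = -0.24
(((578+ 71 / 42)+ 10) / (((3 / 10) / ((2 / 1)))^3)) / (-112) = -6191750 / 3969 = -1560.03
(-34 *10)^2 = 115600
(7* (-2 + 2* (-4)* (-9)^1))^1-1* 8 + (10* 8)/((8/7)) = 552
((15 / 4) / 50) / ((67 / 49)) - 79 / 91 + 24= 5654777 / 243880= 23.19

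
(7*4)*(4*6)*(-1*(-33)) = 22176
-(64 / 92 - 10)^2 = -45796 / 529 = -86.57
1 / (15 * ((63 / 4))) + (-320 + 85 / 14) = -593317 / 1890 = -313.92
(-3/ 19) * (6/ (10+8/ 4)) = -3/ 38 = -0.08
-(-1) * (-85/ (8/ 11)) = -935/ 8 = -116.88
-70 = -70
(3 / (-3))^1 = -1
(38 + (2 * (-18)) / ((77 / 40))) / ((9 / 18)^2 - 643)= -5944 / 197967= -0.03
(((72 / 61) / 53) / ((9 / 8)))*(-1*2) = -128 / 3233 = -0.04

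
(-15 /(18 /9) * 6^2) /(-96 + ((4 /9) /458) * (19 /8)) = 445176 /158281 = 2.81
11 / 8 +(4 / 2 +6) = 75 / 8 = 9.38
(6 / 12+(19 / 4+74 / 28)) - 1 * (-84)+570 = 18533 / 28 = 661.89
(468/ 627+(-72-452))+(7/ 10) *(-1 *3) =-1097989/ 2090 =-525.35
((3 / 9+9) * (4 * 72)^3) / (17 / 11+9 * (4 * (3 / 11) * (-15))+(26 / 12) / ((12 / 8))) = -5518098432 / 3571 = -1545252.99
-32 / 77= -0.42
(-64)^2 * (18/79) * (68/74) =2506752/2923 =857.60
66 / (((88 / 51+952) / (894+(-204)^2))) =7154433 / 2432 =2941.79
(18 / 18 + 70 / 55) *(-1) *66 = -150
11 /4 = 2.75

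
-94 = -94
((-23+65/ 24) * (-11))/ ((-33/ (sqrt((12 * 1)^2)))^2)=974/ 33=29.52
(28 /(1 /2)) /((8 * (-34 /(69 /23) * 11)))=-21 /374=-0.06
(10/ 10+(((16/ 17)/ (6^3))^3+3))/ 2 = 193405162/ 96702579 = 2.00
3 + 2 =5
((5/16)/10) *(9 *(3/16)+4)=91/512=0.18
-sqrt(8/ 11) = -2*sqrt(22)/ 11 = -0.85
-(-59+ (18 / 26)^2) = 9890 / 169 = 58.52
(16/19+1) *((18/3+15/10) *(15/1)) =7875/38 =207.24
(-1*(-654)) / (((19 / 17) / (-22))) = -244596 / 19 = -12873.47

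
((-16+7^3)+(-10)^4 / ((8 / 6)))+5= 7832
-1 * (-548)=548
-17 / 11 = -1.55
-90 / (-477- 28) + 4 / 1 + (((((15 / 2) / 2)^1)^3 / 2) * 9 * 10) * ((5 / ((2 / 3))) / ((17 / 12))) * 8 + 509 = 693796383 / 6868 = 101018.69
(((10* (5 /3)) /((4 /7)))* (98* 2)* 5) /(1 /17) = 1457750 /3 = 485916.67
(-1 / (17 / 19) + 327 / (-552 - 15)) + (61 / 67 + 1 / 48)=-2628323 / 3444336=-0.76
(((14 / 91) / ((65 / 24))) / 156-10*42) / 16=-288356 / 10985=-26.25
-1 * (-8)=8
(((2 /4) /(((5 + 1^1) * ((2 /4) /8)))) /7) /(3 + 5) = 1 /42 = 0.02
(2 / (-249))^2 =4 / 62001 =0.00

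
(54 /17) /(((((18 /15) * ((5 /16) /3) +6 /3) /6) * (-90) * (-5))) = 0.02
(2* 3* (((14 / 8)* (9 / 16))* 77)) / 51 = 4851 / 544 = 8.92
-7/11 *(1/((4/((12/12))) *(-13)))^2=-7/29744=-0.00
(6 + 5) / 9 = 11 / 9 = 1.22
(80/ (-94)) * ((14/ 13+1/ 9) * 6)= -11120/ 1833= -6.07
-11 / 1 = -11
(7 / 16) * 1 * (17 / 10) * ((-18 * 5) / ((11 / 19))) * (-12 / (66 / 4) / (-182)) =-2907 / 6292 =-0.46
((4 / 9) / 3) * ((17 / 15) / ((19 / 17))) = 1156 / 7695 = 0.15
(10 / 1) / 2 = 5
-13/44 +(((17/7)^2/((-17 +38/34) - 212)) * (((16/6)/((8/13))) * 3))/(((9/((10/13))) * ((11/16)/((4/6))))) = -36458783/112756644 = -0.32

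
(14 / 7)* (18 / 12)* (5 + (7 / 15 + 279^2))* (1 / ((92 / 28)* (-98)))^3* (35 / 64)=-1167697 / 305245696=-0.00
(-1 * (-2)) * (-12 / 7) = -24 / 7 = -3.43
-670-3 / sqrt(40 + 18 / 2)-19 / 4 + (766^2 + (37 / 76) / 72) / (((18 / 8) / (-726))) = -679874262577 / 3591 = -189327280.03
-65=-65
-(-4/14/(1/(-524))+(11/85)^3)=-643612317/4298875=-149.72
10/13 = 0.77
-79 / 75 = -1.05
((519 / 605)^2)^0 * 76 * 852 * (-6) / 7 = -388512 / 7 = -55501.71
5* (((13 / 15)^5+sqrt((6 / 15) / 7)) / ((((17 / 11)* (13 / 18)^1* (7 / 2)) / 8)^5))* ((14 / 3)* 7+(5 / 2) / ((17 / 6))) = 181992972920203247616* sqrt(70) / 1054383327239848333+748942275391782912 / 253550076364375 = 4397.95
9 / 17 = 0.53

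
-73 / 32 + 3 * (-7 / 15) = -589 / 160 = -3.68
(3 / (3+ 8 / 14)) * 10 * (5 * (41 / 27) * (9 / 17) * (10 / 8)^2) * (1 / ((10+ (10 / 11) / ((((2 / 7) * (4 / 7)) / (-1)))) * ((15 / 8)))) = 12628 / 1989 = 6.35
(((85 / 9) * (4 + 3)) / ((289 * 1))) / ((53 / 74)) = 2590 / 8109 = 0.32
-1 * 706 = -706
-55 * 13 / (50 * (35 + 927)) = -11 / 740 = -0.01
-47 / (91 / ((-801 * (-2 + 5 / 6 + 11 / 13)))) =-313725 / 2366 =-132.60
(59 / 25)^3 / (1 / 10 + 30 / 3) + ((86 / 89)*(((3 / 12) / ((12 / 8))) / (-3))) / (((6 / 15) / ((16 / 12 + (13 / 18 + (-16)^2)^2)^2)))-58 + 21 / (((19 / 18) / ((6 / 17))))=-9994794308230026602805757 / 17144564190300000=-582971616.97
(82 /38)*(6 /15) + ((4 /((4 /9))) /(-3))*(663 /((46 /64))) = -6044674 /2185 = -2766.44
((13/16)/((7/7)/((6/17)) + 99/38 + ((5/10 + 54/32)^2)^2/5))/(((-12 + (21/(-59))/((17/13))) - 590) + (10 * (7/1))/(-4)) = -2029494272/15508995192985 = -0.00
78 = 78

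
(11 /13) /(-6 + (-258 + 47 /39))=-33 /10249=-0.00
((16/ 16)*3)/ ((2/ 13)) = 19.50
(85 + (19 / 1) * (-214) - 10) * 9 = -35919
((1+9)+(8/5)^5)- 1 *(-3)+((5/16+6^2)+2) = 3089913/50000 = 61.80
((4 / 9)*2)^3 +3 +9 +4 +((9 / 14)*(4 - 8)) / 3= 80858 / 5103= 15.85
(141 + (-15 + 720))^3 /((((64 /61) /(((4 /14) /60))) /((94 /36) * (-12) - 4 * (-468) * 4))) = 1147557383991 /56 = 20492096142.70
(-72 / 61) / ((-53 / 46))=3312 / 3233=1.02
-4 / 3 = -1.33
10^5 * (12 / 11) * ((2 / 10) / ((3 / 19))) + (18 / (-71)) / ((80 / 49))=138181.66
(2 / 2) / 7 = 1 / 7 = 0.14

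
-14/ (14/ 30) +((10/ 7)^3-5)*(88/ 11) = -16010/ 343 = -46.68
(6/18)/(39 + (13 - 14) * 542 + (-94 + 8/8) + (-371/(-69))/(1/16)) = -23/35188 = -0.00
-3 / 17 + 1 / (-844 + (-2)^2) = -2537 / 14280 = -0.18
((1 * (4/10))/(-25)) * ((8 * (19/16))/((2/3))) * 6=-171/125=-1.37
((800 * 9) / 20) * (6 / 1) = 2160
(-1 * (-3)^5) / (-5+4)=-243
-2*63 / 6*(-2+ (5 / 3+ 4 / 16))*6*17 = 357 / 2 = 178.50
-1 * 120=-120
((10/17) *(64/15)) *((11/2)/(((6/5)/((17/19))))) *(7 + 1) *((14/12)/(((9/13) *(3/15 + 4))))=457600/13851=33.04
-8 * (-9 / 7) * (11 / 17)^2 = 8712 / 2023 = 4.31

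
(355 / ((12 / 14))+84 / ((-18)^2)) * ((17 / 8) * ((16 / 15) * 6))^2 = 51740248 / 675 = 76652.22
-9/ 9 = -1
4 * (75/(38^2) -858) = -1238877/361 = -3431.79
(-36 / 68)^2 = 81 / 289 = 0.28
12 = 12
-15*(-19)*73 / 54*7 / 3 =48545 / 54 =898.98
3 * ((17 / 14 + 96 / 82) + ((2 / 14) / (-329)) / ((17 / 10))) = 22967991 / 3210382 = 7.15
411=411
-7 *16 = -112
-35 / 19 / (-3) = 0.61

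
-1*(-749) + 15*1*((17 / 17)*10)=899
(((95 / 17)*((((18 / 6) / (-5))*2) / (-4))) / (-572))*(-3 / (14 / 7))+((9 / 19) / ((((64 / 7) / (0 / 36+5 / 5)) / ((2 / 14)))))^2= 16000047 / 3594612736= 0.00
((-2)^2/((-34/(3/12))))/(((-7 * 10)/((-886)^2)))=196249/595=329.83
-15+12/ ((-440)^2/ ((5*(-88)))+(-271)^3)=-99514759/ 6634317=-15.00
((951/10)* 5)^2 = 904401/4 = 226100.25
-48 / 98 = -24 / 49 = -0.49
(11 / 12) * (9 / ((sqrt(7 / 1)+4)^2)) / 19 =253 / 2052 -22 * sqrt(7) / 513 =0.01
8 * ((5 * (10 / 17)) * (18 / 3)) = 2400 / 17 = 141.18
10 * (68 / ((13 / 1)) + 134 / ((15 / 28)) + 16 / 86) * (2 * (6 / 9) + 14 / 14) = 29999032 / 5031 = 5962.84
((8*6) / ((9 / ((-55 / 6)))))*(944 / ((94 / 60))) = -4153600 / 141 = -29458.16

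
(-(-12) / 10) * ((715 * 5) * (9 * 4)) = 154440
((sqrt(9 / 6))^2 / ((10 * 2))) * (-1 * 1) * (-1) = 3 / 40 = 0.08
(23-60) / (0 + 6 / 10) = -185 / 3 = -61.67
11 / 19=0.58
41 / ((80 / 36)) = 369 / 20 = 18.45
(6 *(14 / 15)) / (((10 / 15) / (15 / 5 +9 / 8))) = 693 / 20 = 34.65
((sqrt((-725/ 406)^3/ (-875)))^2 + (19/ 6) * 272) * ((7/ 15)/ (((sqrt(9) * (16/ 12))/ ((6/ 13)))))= 49633847/ 1070160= 46.38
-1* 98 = -98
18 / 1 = 18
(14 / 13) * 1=14 / 13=1.08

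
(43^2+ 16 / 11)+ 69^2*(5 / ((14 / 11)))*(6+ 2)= 11664105 / 77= 151481.88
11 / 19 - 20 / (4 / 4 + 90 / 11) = -3069 / 1919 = -1.60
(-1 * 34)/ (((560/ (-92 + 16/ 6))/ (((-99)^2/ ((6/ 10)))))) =1240371/ 14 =88597.93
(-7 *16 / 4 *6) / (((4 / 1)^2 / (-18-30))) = 504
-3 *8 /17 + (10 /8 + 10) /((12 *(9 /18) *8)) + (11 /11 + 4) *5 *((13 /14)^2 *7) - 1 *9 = 140.72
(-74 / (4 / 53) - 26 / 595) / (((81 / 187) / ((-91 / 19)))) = 2927353 / 270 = 10842.05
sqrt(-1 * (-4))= 2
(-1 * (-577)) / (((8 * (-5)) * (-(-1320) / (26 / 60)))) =-7501 / 1584000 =-0.00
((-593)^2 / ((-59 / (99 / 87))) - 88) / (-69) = 11754985 / 118059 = 99.57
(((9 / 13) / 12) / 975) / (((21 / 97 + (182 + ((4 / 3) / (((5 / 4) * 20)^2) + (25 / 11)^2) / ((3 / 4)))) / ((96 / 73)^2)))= 6084460800 / 11243933388522367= 0.00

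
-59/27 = -2.19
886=886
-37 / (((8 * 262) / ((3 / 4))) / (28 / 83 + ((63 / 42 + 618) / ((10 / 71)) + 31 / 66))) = -8916678137 / 153091840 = -58.24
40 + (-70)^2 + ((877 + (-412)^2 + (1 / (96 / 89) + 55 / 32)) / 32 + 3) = 10274.99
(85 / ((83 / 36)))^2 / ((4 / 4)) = 9363600 / 6889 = 1359.21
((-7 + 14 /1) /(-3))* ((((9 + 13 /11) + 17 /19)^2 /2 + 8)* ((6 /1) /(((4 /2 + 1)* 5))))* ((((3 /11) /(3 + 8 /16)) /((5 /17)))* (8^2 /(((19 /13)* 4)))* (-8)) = 342744253696 /228233225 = 1501.73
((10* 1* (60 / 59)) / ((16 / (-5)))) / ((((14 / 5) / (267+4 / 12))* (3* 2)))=-250625 / 4956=-50.57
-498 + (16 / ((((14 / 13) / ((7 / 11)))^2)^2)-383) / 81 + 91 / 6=-1156362263 / 2371842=-487.54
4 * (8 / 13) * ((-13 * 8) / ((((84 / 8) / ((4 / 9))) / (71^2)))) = -10323968 / 189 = -54624.17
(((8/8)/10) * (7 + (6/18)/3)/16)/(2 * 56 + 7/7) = 2/5085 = 0.00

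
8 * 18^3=46656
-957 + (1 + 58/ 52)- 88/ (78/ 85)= -81961/ 78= -1050.78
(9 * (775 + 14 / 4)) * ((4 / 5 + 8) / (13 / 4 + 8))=137016 / 25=5480.64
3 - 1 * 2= 1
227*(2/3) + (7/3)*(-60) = 34/3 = 11.33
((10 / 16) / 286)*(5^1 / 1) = 25 / 2288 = 0.01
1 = 1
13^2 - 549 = -380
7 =7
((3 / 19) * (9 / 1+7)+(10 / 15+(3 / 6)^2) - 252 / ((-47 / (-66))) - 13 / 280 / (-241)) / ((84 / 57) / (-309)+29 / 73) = -476330199237317 / 533503965400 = -892.83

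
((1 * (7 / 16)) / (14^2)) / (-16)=-1 / 7168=-0.00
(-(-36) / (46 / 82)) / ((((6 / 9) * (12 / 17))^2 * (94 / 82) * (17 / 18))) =2314737 / 8648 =267.66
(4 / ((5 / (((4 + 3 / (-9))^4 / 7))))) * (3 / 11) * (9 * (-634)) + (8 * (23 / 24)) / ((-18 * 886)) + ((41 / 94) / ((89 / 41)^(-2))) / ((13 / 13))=-103725965462701 / 3226838580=-32144.76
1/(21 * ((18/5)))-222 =-83911/378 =-221.99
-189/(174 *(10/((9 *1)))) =-567/580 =-0.98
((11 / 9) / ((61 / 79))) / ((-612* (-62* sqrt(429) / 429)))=869* sqrt(429) / 20831256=0.00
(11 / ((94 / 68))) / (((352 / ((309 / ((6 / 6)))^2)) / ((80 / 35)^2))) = 25970832 / 2303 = 11276.96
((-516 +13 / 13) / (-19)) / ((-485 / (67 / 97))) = -6901 / 178771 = -0.04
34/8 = 17/4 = 4.25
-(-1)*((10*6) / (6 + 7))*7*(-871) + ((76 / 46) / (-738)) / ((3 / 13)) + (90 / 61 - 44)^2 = -2494672347031 / 94740381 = -26331.67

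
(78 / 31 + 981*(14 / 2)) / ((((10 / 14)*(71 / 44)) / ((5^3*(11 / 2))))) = 9018644250 / 2201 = 4097521.24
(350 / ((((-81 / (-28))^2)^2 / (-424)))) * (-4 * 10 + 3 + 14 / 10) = 3247252234240 / 43046721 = 75435.53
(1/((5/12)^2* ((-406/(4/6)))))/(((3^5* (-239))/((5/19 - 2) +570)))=57584/622230525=0.00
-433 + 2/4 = -865/2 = -432.50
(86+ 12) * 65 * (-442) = -2815540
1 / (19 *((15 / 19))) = 1 / 15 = 0.07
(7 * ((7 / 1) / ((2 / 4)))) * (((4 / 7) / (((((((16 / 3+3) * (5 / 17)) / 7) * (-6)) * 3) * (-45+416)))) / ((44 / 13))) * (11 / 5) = -1547 / 99375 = -0.02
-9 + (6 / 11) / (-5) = -501 / 55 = -9.11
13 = 13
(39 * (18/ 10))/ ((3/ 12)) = 1404/ 5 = 280.80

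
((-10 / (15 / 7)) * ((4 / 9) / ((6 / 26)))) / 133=-0.07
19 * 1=19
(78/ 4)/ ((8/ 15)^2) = 8775/ 128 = 68.55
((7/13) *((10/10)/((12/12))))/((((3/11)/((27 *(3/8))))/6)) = 6237/52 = 119.94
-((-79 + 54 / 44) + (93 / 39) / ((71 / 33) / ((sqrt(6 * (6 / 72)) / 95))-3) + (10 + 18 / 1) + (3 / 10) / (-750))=1618890030701857 / 32525439017500-6900135 * sqrt(2) / 1182743237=49.76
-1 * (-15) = 15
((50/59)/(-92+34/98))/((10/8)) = -1960/264969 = -0.01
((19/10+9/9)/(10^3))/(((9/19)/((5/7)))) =551/126000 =0.00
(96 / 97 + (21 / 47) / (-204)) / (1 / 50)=7653425 / 155006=49.38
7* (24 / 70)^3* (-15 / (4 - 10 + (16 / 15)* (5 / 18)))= 69984 / 94325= 0.74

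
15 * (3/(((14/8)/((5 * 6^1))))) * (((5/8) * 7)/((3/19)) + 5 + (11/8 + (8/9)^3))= 5071750/189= 26834.66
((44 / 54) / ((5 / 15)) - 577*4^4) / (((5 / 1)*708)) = -664693 / 15930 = -41.73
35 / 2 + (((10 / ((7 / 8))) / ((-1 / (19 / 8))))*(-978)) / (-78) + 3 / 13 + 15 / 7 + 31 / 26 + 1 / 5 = -145174 / 455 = -319.06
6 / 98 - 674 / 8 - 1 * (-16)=-13365 / 196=-68.19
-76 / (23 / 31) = -2356 / 23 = -102.43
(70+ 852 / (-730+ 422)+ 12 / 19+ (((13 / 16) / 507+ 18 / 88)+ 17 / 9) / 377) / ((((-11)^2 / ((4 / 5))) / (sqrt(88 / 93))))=70076942281 * sqrt(2046) / 7261725981510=0.44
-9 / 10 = -0.90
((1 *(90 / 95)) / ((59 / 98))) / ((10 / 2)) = 1764 / 5605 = 0.31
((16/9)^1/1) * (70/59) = 1120/531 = 2.11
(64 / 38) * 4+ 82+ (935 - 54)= 18425 / 19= 969.74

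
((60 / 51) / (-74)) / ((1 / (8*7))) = -560 / 629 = -0.89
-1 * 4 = -4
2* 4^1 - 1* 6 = 2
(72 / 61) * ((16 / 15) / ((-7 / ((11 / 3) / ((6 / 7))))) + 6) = 5776 / 915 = 6.31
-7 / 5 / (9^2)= -7 / 405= -0.02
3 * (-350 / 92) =-11.41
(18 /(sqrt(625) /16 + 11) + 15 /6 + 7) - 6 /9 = 4127 /402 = 10.27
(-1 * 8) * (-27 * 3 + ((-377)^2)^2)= -161605220480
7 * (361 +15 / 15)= 2534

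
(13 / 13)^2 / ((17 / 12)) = 12 / 17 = 0.71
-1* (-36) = 36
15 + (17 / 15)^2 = 3664 / 225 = 16.28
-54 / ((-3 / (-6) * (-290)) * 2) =27 / 145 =0.19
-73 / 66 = -1.11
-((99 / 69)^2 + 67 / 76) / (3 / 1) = -118207 / 120612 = -0.98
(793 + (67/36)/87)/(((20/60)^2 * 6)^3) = 2483743/928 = 2676.45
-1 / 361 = -0.00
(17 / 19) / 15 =17 / 285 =0.06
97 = 97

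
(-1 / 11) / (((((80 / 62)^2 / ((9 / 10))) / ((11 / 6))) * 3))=-961 / 32000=-0.03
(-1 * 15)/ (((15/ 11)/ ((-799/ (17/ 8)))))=4136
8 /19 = 0.42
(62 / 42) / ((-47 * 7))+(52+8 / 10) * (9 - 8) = 1823821 / 34545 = 52.80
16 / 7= 2.29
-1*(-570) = 570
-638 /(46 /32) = -10208 /23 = -443.83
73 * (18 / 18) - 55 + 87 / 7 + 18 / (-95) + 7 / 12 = 245963 / 7980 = 30.82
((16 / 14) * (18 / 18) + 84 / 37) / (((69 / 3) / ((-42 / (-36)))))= 442 / 2553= 0.17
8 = 8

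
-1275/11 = -115.91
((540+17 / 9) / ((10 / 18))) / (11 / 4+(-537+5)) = -19508 / 10585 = -1.84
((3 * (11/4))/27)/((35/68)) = 0.59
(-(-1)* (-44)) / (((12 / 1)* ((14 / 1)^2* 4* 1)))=-11 / 2352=-0.00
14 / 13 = 1.08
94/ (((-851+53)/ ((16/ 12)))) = -188/ 1197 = -0.16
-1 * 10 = -10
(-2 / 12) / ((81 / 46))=-23 / 243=-0.09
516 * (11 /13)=436.62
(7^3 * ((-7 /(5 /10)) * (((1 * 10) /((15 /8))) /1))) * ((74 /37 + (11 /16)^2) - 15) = 2566669 /8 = 320833.62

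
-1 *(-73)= 73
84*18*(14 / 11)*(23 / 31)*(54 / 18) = 1460592 / 341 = 4283.26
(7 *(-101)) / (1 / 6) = -4242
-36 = -36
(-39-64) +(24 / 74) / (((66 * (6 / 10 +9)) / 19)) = -1006009 / 9768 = -102.99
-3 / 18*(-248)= 41.33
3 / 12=1 / 4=0.25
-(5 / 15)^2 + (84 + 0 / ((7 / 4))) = 755 / 9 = 83.89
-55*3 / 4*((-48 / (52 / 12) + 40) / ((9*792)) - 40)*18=2316365 / 78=29696.99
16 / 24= 2 / 3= 0.67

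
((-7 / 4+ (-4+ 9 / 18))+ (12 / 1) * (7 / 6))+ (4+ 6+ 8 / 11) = 857 / 44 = 19.48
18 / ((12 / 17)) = 51 / 2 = 25.50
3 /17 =0.18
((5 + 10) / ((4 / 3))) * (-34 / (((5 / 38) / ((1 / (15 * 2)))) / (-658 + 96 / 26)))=4121157 / 65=63402.42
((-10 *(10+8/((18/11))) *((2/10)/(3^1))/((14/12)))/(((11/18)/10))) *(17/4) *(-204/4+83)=-1457920/77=-18934.03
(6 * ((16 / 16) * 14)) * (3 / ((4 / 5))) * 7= 2205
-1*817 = -817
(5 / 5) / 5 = 1 / 5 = 0.20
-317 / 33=-9.61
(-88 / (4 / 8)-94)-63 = -333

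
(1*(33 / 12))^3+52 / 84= 28783 / 1344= 21.42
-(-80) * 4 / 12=80 / 3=26.67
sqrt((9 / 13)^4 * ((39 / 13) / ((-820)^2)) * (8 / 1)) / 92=0.00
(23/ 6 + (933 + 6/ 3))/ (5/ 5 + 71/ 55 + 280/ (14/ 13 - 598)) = 30052055/ 58317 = 515.32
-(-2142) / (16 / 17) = 18207 / 8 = 2275.88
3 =3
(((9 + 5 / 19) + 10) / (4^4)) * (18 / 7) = 1647 / 8512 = 0.19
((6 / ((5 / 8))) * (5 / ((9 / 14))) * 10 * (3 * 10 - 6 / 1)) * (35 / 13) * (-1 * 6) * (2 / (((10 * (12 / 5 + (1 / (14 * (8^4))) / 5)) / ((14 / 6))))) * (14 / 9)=-7049366732800 / 80511093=-87557.71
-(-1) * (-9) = -9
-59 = -59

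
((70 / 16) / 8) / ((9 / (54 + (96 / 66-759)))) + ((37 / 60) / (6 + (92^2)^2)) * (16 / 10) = -42.75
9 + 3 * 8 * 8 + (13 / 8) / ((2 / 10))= 209.12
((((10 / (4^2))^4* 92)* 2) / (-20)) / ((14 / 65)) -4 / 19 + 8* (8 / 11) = -5453291 / 5992448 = -0.91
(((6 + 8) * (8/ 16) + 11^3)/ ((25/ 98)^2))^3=2121899421750662711808/ 244140625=8691300031490.71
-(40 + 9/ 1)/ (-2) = 49/ 2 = 24.50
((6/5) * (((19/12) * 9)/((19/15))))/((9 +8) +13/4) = 2/3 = 0.67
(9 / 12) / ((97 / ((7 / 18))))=7 / 2328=0.00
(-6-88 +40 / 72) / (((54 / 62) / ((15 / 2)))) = -130355 / 162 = -804.66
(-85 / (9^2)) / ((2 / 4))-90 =-7460 / 81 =-92.10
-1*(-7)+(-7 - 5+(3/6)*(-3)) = -6.50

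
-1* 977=-977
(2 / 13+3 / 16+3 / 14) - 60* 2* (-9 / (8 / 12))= 2359529 / 1456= 1620.56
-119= -119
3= 3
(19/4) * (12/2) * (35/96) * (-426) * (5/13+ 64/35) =-4075329/416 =-9796.46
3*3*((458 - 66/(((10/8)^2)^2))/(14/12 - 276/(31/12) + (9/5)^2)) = -37.87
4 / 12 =1 / 3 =0.33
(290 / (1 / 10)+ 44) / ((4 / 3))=2208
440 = 440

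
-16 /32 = -1 /2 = -0.50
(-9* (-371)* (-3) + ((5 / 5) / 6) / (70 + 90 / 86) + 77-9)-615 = -193638077 / 18330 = -10564.00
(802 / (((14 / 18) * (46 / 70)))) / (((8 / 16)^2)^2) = 577440 / 23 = 25106.09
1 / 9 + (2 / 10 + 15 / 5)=149 / 45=3.31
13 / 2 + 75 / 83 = 1229 / 166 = 7.40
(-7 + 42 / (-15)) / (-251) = 49 / 1255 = 0.04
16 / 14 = 8 / 7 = 1.14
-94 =-94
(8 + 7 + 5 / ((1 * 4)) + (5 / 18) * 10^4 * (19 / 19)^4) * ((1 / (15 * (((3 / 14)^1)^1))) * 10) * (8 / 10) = 563276 / 81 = 6954.02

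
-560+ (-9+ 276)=-293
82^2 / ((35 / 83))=558092 / 35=15945.49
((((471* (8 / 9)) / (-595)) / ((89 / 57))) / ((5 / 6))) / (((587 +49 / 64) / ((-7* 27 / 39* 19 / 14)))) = 261167616 / 43160178425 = 0.01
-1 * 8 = -8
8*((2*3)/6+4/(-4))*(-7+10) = 0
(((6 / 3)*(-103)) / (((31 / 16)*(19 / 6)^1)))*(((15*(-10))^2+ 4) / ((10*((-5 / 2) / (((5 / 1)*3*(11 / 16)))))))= 917893152 / 2945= 311678.49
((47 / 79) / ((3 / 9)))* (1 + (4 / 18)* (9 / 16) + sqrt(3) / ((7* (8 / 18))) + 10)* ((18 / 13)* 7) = 11421* sqrt(3) / 2054 + 790587 / 4108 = 202.08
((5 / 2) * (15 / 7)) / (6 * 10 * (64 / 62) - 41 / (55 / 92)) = -127875 / 158648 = -0.81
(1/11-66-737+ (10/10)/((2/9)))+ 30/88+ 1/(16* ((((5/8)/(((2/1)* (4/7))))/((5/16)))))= -122897/154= -798.03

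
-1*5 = -5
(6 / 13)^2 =36 / 169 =0.21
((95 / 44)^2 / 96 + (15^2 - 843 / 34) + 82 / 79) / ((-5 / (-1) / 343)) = 13808.66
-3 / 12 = -1 / 4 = -0.25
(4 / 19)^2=16 / 361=0.04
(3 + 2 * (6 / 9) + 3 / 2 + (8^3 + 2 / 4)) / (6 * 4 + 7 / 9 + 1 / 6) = 20.78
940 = 940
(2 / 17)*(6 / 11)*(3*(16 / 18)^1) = 32 / 187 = 0.17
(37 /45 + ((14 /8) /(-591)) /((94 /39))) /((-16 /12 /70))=-19155983 /444432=-43.10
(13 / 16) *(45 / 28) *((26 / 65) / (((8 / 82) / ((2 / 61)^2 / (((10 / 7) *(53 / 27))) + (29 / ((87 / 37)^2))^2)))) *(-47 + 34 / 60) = -196019274228703601 / 28659939782400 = -6839.49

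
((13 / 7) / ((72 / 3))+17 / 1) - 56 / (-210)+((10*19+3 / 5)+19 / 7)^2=1099200059 / 29400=37387.76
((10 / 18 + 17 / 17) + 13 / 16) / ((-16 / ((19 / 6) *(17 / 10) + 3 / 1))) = -171523 / 138240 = -1.24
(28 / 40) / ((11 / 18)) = 1.15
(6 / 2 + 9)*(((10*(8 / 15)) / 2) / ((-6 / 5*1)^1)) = -80 / 3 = -26.67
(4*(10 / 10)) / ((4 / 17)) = 17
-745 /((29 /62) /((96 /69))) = -1478080 /667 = -2216.01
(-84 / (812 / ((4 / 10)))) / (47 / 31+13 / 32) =-5952 / 276515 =-0.02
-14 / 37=-0.38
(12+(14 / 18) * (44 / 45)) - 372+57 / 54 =-290129 / 810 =-358.18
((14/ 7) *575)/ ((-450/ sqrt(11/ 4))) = -4.24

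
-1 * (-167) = 167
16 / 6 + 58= 182 / 3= 60.67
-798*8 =-6384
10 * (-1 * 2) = -20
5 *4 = 20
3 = 3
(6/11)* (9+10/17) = 978/187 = 5.23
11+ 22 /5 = 77 /5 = 15.40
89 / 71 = 1.25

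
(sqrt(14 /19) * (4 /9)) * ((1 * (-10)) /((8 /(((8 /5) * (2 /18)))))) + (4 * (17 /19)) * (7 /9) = 476 /171- 8 * sqrt(266) /1539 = 2.70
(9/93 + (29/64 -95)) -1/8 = -187637/1984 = -94.58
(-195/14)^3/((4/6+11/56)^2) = -21354840/5887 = -3627.46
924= 924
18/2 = 9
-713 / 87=-8.20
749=749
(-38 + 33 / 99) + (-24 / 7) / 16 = -1591 / 42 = -37.88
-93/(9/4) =-124/3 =-41.33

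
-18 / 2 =-9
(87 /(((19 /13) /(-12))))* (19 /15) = -4524 /5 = -904.80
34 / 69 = 0.49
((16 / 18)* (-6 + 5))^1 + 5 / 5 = 1 / 9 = 0.11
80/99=0.81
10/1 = 10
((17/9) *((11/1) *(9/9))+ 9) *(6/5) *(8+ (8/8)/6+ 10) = 29212/45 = 649.16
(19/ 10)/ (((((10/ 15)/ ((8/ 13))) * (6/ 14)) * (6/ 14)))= 1862/ 195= 9.55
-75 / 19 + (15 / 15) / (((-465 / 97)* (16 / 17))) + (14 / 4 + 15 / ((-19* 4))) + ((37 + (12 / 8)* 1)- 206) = -23800271 / 141360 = -168.37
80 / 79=1.01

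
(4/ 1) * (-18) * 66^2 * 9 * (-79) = 222992352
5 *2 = 10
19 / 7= 2.71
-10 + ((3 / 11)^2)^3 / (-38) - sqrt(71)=-673193909 / 67319318 - sqrt(71)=-18.43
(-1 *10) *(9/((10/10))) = -90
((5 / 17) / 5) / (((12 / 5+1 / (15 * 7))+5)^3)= 1157625 / 8005486184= 0.00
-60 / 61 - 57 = -3537 / 61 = -57.98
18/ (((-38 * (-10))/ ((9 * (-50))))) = -405/ 19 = -21.32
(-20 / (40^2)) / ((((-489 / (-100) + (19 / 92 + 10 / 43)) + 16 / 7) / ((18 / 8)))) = -311535 / 84347552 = -0.00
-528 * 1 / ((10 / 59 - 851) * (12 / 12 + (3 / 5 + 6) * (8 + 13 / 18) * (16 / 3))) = 467280 / 231936113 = 0.00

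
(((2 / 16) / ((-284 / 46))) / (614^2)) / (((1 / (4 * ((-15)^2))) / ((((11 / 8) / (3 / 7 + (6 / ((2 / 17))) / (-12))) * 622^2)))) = 38540900475 / 5728077224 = 6.73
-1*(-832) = 832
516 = 516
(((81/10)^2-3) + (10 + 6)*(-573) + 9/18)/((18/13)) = -11836357/1800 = -6575.75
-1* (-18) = 18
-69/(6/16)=-184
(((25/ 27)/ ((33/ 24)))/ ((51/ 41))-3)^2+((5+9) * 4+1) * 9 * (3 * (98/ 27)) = 1282991859955/ 229431609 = 5592.04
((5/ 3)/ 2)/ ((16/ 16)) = 0.83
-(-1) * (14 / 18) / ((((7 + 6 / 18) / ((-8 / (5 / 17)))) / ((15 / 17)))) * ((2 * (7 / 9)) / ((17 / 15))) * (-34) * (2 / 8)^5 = 245 / 2112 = 0.12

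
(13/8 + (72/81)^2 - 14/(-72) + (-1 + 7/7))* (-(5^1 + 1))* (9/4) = -1691/48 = -35.23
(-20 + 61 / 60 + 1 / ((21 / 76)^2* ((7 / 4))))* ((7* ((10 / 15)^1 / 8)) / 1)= -709951 / 105840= -6.71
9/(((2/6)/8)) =216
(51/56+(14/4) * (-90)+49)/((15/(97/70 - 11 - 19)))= 5946907/11760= 505.69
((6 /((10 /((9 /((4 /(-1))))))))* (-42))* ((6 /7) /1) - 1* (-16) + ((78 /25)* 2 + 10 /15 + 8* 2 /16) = 5438 /75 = 72.51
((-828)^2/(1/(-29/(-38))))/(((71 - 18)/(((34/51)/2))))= 3313656/1007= 3290.62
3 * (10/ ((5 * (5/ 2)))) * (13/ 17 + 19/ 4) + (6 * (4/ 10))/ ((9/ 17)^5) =70.94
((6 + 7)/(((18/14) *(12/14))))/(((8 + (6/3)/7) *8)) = 4459/25056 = 0.18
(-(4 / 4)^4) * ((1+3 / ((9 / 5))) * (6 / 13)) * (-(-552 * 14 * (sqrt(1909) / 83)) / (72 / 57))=-97888 * sqrt(1909) / 1079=-3963.79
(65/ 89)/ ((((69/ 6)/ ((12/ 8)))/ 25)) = 4875/ 2047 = 2.38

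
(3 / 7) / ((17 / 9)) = 27 / 119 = 0.23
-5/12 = -0.42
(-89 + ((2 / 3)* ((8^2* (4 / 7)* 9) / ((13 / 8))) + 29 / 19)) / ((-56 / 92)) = -945645 / 12103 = -78.13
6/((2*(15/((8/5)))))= 0.32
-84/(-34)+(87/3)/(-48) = 1523/816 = 1.87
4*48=192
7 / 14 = 1 / 2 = 0.50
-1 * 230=-230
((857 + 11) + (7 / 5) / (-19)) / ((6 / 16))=659624 / 285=2314.47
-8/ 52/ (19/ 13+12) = -2/ 175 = -0.01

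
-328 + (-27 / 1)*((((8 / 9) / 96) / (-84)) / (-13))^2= -168967378945 / 515144448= -328.00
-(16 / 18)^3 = -512 / 729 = -0.70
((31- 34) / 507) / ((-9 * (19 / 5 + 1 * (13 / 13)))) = 5 / 36504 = 0.00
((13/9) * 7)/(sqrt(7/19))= 13 * sqrt(133)/9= 16.66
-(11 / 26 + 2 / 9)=-151 / 234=-0.65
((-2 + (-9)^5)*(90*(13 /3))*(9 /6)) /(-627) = 11514945 /209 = 55095.43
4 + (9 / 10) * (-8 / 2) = 2 / 5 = 0.40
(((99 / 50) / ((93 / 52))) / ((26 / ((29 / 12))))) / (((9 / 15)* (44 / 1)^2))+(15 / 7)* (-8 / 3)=-13094197 / 2291520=-5.71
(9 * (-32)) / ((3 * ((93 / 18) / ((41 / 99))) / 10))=-26240 / 341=-76.95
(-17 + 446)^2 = 184041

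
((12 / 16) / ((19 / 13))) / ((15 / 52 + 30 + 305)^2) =26364 / 5775605275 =0.00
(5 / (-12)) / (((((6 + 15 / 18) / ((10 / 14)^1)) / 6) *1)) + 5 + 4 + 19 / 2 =18.24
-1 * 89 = -89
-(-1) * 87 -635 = -548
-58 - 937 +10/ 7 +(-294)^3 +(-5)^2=-177892068/ 7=-25413152.57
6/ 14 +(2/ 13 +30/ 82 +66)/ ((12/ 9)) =750951/ 14924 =50.32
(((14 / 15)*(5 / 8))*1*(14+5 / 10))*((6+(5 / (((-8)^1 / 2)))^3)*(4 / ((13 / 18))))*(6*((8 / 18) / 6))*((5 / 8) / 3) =262885 / 14976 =17.55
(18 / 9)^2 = 4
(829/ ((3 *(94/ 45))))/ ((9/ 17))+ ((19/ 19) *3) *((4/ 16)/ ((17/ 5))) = 2397925/ 9588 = 250.10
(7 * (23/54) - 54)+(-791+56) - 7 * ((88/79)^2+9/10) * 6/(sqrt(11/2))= -42445/54 - 2805789 * sqrt(22)/343255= -824.36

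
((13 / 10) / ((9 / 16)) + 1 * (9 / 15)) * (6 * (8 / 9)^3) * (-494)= -6060.09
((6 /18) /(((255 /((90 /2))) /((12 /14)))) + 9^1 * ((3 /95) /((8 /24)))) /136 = 10209 /1537480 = 0.01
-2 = -2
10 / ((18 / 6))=10 / 3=3.33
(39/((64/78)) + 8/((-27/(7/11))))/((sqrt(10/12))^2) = 56.81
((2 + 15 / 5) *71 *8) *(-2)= -5680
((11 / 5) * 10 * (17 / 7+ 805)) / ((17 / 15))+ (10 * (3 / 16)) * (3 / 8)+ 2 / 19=2268151537 / 144704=15674.42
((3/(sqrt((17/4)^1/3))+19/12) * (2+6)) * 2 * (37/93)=2812/279+1184 * sqrt(51)/527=26.12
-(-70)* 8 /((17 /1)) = 560 /17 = 32.94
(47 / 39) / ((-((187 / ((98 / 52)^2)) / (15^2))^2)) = -4572207793125 / 207739918672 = -22.01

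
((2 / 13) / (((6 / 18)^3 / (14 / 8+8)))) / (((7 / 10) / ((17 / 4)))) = 6885 / 28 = 245.89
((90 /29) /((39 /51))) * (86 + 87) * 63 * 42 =700369740 /377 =1857744.67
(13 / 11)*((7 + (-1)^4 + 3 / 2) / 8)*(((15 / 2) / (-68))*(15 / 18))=-6175 / 47872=-0.13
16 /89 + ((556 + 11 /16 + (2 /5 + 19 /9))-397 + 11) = 11110087 /64080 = 173.38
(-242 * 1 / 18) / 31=-121 / 279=-0.43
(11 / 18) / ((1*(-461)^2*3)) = 11 / 11476134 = 0.00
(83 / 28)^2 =6889 / 784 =8.79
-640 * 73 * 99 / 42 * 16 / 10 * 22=-27134976 / 7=-3876425.14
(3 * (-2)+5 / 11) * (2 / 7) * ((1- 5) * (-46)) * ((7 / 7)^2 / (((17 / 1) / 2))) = -44896 / 1309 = -34.30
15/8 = 1.88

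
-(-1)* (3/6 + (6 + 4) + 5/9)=199/18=11.06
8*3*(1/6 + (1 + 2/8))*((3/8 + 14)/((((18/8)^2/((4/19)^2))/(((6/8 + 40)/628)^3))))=8466610385/7242210637632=0.00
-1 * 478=-478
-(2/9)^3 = -8/729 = -0.01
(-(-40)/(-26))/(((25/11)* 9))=-44/585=-0.08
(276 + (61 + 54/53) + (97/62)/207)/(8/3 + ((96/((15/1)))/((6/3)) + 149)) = 2.18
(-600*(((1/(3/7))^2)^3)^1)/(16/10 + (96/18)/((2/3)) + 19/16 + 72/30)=-376476800/51273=-7342.59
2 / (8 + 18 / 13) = 13 / 61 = 0.21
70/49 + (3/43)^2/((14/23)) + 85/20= 294405/51772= 5.69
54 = 54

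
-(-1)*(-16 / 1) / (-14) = 8 / 7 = 1.14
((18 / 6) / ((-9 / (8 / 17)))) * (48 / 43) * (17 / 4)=-32 / 43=-0.74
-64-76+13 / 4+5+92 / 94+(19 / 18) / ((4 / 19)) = -125.76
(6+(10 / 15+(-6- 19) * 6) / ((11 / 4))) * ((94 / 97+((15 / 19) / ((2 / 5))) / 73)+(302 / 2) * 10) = -324040921367 / 4439787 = -72985.69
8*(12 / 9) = 32 / 3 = 10.67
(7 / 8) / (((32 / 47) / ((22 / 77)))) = 47 / 128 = 0.37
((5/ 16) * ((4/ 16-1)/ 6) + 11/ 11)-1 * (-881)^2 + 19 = -99346053/ 128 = -776141.04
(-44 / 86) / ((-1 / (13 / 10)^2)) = 1859 / 2150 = 0.86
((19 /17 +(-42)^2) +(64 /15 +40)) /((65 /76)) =35065868 /16575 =2115.59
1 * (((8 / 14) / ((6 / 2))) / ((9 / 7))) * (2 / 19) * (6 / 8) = 2 / 171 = 0.01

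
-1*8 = -8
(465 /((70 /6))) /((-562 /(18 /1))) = -2511 /1967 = -1.28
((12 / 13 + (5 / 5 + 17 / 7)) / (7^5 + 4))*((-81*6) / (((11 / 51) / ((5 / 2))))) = -2230740 / 1529801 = -1.46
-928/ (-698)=464/ 349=1.33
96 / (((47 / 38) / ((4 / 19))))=768 / 47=16.34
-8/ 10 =-4/ 5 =-0.80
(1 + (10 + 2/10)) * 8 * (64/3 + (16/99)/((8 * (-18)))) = 1911.37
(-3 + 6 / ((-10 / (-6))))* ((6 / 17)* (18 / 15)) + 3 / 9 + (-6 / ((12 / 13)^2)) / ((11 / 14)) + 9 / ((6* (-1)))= -553969 / 56100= -9.87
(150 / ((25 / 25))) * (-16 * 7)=-16800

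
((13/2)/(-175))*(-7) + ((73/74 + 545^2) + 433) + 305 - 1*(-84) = 275509628/925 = 297848.25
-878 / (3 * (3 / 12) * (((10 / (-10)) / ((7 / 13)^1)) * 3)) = 24584 / 117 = 210.12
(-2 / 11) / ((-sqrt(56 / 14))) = 1 / 11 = 0.09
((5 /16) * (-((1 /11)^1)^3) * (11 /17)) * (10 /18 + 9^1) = -215 /148104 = -0.00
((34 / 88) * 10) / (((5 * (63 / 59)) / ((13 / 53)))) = 13039 / 73458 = 0.18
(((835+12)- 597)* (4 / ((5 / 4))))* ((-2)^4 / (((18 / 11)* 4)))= 17600 / 9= 1955.56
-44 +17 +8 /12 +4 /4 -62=-262 /3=-87.33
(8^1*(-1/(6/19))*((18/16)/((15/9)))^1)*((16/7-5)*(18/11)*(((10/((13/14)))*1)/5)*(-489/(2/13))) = -28597698/55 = -519958.15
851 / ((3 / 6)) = 1702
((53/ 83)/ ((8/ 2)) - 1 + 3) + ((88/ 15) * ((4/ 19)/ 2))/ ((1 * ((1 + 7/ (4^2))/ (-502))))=-464625889/ 2176260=-213.50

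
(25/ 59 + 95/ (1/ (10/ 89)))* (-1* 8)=-466200/ 5251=-88.78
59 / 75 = 0.79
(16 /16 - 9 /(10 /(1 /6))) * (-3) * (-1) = 51 /20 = 2.55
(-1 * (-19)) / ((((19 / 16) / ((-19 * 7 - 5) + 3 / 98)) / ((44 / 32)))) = -148731 / 49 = -3035.33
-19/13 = -1.46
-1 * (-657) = 657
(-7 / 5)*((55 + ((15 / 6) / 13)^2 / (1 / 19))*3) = -158151 / 676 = -233.95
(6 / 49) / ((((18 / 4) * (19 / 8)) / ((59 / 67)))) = 1888 / 187131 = 0.01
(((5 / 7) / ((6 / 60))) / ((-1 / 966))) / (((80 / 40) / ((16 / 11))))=-55200 / 11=-5018.18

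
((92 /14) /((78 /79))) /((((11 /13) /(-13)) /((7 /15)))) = -23621 /495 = -47.72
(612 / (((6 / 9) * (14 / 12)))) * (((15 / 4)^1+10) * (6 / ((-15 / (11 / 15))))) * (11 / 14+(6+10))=-2610333 / 49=-53272.10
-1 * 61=-61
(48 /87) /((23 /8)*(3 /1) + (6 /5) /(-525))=112000 /1750411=0.06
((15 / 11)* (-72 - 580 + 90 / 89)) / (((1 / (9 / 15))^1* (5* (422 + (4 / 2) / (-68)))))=-17729028 / 70228565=-0.25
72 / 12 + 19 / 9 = 73 / 9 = 8.11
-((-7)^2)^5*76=-21468118924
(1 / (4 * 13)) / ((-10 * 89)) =-1 / 46280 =-0.00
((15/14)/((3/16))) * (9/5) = 72/7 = 10.29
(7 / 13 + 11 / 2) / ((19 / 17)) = 2669 / 494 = 5.40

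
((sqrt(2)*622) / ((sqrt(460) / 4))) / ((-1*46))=-622*sqrt(230) / 2645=-3.57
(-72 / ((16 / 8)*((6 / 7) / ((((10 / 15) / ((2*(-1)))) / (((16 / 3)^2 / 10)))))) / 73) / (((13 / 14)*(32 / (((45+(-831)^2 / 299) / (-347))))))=-97022205 / 6301542208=-0.02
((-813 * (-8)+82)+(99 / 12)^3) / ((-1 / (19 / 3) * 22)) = -8691379 / 4224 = -2057.62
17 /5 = 3.40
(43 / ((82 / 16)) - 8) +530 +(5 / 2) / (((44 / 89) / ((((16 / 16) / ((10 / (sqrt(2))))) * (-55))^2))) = 548631 / 656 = 836.33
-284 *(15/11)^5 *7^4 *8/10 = -414244530000/161051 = -2572132.62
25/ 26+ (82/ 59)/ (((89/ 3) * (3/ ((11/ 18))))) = 1193201/ 1228734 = 0.97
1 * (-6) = -6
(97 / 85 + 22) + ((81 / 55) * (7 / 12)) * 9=23093 / 748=30.87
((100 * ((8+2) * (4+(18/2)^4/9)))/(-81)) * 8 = -5864000/81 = -72395.06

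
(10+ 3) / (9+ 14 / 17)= 221 / 167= 1.32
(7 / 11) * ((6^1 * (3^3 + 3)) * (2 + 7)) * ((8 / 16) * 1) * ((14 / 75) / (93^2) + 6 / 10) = 16347198 / 52855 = 309.28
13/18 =0.72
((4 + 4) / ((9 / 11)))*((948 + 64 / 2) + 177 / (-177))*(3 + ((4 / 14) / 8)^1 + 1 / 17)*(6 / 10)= 10575158 / 595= 17773.37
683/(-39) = -683/39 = -17.51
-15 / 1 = -15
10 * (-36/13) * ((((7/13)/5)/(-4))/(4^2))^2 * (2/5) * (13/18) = -49/2163200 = -0.00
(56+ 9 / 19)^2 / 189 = 1151329 / 68229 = 16.87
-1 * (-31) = 31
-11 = -11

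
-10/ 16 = -5/ 8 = -0.62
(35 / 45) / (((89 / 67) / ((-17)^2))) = 135541 / 801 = 169.21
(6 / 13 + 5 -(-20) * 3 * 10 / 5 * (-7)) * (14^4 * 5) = -2083875920 / 13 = -160298147.69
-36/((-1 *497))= 36/497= 0.07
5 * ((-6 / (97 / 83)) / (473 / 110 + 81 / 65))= -323700 / 69937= -4.63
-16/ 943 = -0.02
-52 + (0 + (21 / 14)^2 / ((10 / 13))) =-1963 / 40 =-49.08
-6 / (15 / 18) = -36 / 5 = -7.20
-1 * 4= -4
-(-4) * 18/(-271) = -72/271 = -0.27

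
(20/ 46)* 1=10/ 23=0.43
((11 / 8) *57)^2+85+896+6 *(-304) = 339177 / 64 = 5299.64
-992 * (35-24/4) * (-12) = 345216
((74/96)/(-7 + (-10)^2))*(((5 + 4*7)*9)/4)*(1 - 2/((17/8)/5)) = -76923/33728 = -2.28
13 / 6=2.17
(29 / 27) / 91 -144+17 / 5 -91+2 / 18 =-2843696 / 12285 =-231.48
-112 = -112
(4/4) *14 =14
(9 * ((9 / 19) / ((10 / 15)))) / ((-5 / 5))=-243 / 38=-6.39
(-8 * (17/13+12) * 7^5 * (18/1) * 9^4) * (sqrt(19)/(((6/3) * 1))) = -1373532175512 * sqrt(19)/13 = -460545226827.57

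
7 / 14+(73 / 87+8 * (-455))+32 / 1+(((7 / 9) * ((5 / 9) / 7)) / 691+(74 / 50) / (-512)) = -74933615084083 / 20776435200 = -3606.66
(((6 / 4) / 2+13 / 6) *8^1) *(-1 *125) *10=-87500 / 3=-29166.67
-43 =-43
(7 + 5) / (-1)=-12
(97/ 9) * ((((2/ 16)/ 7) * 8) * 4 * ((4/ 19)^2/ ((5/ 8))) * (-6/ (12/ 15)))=-24832/ 7581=-3.28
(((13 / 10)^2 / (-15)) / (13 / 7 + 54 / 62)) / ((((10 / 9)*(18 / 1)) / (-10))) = 0.02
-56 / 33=-1.70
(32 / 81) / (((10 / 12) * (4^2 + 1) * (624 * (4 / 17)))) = 1 / 5265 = 0.00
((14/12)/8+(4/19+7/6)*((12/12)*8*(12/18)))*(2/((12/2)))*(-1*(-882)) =1004255/456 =2202.31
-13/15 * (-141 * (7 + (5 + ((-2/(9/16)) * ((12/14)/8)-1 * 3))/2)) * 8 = 801632/105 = 7634.59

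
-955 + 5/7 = -954.29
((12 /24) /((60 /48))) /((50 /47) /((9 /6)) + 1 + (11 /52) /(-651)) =0.23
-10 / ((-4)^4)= -5 / 128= -0.04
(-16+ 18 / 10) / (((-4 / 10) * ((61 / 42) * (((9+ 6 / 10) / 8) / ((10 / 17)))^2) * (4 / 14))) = 2174375 / 105774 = 20.56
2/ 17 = 0.12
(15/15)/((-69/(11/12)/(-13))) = 143/828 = 0.17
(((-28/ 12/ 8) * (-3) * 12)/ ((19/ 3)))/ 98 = 9/ 532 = 0.02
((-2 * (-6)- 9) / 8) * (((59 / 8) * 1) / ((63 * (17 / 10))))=295 / 11424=0.03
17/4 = 4.25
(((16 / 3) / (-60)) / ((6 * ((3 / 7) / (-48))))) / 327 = 224 / 44145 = 0.01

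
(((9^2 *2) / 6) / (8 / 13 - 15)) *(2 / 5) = -702 / 935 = -0.75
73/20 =3.65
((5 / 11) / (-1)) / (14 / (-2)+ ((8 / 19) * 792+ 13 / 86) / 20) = -163400 / 3480213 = -0.05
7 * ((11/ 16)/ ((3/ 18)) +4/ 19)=4613/ 152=30.35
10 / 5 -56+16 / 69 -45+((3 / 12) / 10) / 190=-51793931 / 524400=-98.77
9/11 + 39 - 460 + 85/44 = -1673/4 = -418.25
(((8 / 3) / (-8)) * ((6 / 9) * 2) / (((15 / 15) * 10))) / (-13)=2 / 585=0.00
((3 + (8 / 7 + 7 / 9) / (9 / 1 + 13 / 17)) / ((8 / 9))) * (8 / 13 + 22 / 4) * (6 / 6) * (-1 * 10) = -26577645 / 120848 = -219.93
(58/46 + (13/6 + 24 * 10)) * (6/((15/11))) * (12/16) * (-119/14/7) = -897413/920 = -975.45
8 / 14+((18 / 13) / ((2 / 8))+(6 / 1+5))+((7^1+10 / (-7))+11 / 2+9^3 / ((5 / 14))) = 1883137 / 910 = 2069.38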